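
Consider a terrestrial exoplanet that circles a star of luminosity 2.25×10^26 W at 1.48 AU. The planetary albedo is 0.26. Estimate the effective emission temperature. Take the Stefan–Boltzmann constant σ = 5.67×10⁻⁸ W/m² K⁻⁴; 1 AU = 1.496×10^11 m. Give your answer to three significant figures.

186 kelvin

d = 1.48 × 1.496×10^11 m = 2.214×10^11 m.
S = L/(4πd²) = 365.2 W/m².
Averaging over the sphere, the absorbed flux is S(1−α)/4 = 67.57 W/m².
In equilibrium σT⁴ equals this, so T = 185.8 K.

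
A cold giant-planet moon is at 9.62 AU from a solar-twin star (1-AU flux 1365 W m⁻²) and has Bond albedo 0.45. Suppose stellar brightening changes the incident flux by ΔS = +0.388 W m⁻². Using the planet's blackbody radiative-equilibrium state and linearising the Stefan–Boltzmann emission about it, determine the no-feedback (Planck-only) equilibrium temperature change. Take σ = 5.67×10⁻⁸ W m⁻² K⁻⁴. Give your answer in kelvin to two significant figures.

Irradiance scales as 1/d², so S = 1365 W m⁻² × (1/9.62)² = 14.75 W m⁻².
Unperturbed T_e = [14.75·(1−0.45)/(4σ)]^¼ = 77.33 K.
ΔF = Δ[S(1−α)]/4 = (1−0.45)·+0.388/4 = 0.05335 W m⁻².
Linearising σT⁴ gives d(σT⁴)/dT = 4σT_e³ = 0.1049 W m⁻² per K.
ΔT₀ = ΔF/λ_P = 0.05335/0.1049 = 0.509 K.

0.51 K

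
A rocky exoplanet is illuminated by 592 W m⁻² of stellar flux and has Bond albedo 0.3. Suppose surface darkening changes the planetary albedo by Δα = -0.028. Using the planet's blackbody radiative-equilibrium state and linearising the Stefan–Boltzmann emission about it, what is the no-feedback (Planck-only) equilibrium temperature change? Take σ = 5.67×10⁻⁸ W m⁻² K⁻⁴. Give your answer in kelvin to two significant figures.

The baseline emission temperature is T_e = 206.7 K.
The change in absorbed flux is Δ[S(1−α)/4] = −SΔα/4 = 4.144 W m⁻².
Linearising σT⁴ gives d(σT⁴)/dT = 4σT_e³ = 2.004 W m⁻² per K.
ΔT₀ = ΔF/λ_P = 4.144/2.004 = 2.07 K.

2.1 K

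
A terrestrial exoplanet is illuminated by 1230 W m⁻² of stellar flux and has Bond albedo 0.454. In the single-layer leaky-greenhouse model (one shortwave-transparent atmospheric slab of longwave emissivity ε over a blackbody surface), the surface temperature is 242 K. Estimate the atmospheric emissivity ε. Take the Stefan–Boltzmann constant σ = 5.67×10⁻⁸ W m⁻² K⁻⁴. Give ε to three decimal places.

0.273

First, T_e = [1230·(1−0.454)/(4σ)]^(1/4) = 233.3 K.
Since (2−ε)/2 = (T_e/T_s)⁴ = 0.8634, ε = 0.2733.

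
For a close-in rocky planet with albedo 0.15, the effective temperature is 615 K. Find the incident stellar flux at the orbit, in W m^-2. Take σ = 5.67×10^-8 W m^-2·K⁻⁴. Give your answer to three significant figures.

From S(1−α)/4 = σT⁴: S = 4σT⁴/(1−α).
σT⁴ = 5.67×10⁻⁸·(615)⁴ = 8111 W m^-2.
So S = 4×8111/(1−0.15) = 38170 W m^-2.

38200 W m^-2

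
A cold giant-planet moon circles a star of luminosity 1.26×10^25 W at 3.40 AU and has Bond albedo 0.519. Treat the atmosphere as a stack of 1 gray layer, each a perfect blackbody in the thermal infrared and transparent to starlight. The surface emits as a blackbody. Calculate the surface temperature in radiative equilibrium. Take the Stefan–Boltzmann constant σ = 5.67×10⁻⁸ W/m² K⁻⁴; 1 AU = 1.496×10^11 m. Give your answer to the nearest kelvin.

d = 3.40 × 1.496×10^11 m = 5.086×10^11 m.
Flux at the orbit: S = L/(4πd²) = 1.26×10^25/(4π·(5.09×10^11)²) = 3.876 W/m².
Top-of-atmosphere balance: σT_e⁴ = S(1−α)/4 = 0.4660 W/m² → T_e = 53.54 K.
For an N-layer opaque stack, T_s⁴ = (N+1)T_e⁴, hence T_s = (2)^(1/4)×53.54 K = 63.67 K.

64 K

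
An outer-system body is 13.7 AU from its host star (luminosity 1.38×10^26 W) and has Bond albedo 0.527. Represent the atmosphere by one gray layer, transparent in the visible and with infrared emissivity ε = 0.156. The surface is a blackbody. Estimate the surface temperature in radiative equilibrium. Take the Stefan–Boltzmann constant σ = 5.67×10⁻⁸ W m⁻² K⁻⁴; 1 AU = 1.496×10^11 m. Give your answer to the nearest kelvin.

49 K

Orbital distance: d = 13.7 AU = 2.050×10^12 m.
Spreading L over a sphere of radius d: S = 1.38×10^26/(4π·2.05×10^12²) = 2.614 W m⁻².
The planet radiates to space at T_e = [S(1−α)/(4σ)]^(1/4) = 48.32 K.
Surface balance with a leaky layer gives σT_s⁴ = σT_e⁴·2/(2−ε), so T_s = T_e·[2/(2−0.156)]^(1/4) = 49.31 K.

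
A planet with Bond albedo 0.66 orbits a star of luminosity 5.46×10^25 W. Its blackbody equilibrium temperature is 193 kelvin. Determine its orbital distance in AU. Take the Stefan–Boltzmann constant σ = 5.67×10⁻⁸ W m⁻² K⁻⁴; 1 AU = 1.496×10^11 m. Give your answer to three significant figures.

The flux needed for this T is 4σT⁴/(1−0.66) = 925.5 W m⁻².
Then d = [L/(4πS)]^(1/2) = 6.852×10^10 m, i.e. 0.4580 AU.

0.458 AU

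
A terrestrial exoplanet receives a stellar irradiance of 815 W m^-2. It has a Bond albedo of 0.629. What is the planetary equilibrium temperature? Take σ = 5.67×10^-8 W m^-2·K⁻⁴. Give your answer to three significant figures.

The planet absorbs (1−α)S over its disc πR² and re-emits over 4πR², so the mean absorbed flux is (1−0.629)·815.0/4 = 75.59 W m^-2.
Balancing against σT⁴: T = (75.59/5.67×10⁻⁸)^(1/4) = 191.1 K.

191 K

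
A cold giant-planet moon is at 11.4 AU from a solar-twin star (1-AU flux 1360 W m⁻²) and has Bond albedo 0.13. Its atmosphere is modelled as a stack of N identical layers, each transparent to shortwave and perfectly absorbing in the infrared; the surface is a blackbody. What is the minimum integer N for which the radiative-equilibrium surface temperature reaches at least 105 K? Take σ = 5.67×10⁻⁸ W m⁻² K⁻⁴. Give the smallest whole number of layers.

3

Flux at the orbit: S = 1360/(11.4)² = 10.46 W m⁻².
Top-of-atmosphere balance: σT_e⁴ = S(1−α)/4 = 2.276 W m⁻² → T_e = 79.60 K.
T_s = (N+1)^(1/4)·T_e ≥ 105 K requires N+1 ≥ (T_s/T_e)⁴ = (105/79.60)⁴ = 3.028.
So N ≥ 2.028; the smallest integer is N = 3.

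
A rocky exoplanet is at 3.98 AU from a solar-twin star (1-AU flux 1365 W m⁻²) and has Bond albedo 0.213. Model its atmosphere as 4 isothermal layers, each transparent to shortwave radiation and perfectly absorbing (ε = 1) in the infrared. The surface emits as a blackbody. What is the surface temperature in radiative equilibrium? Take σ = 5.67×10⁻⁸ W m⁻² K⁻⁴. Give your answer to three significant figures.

197 kelvin

Irradiance scales as 1/d², so S = 1365 W m⁻² × (1/3.98)² = 86.17 W m⁻².
Top-of-atmosphere balance: σT_e⁴ = S(1−α)/4 = 16.95 W m⁻² → T_e = 131.5 K.
For an N-layer opaque stack, T_s⁴ = (N+1)T_e⁴, hence T_s = (5)^(1/4)×131.5 K = 196.6 K.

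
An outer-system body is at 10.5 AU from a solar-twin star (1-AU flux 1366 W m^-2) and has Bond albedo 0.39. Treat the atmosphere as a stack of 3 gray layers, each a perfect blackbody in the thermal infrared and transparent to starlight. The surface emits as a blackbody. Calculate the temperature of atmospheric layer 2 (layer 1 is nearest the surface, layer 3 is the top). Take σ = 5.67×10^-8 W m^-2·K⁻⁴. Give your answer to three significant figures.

90.4 K

Irradiance scales as 1/d², so S = 1366 W m^-2 × (1/10.5)² = 12.39 W m^-2.
The effective emission temperature is T_e = [S(1−α)/(4σ)]^¼ = 75.98 K.
In the N-layer model, layer k (counted from the surface) has T_k = (N+1−k)^(1/4)·T_e.
With k = 2: T_2 = (3+1−2)^¼·75.98 K = 90.35 K.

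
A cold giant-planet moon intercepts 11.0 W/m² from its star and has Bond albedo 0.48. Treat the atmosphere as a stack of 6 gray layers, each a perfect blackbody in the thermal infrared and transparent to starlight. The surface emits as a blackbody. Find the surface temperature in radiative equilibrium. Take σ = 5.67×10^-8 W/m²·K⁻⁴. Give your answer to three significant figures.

115 K

The effective emission temperature is T_e = [S(1−α)/(4σ)]^¼ = 70.87 K.
For an N-layer opaque stack, T_s⁴ = (N+1)T_e⁴, hence T_s = (7)^(1/4)×70.87 K = 115.3 K.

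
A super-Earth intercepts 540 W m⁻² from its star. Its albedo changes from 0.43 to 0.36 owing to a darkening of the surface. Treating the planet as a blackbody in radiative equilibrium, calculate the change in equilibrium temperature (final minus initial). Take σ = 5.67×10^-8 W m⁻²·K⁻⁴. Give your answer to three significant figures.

5.64 kelvin

Initial: T₁ = [S(1−0.43)/(4σ)]^(1/4) = 191.9 K.
After:  T₂ = [540.0·0.64/(4σ)]^(1/4) = 197.6 K.
Change: 197.6 − 191.9 = 5.639 K.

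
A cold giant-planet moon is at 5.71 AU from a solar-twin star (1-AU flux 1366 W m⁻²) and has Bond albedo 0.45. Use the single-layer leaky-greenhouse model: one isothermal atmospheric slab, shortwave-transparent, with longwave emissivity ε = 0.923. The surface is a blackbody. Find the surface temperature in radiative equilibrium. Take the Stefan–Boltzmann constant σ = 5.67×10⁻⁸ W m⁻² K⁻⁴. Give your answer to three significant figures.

117 K

By the inverse-square law, S = 1366/5.71² = 41.90 W m⁻².
At the top of the atmosphere, σT_e⁴ = S(1−α)/4 = 5.761 W m⁻², giving T_e = 100.4 K.
For a single slab of emissivity ε, T_s⁴ = 2T_e⁴/(2−ε); thus T_s = 100.4·(1.857)^(1/4) = 117.2 K.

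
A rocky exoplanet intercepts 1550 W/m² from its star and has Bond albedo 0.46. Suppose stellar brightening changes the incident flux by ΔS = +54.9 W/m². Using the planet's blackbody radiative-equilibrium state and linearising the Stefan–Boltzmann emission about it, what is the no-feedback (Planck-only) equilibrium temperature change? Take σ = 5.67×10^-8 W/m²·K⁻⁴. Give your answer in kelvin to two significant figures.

Unperturbed T_e = [1550·(1−0.46)/(4σ)]^¼ = 246.5 K.
Only a fraction (1−α) is absorbed and it's spread over 4πR², so ΔF = (1−α)ΔS/4 = 7.412 W/m².
Planck response: λ_P = 4σT_e³ = 4·5.67×10⁻⁸·(246.5)³ = 3.396 W/m²/K.
So ΔT₀ = 7.412/3.396 = 2.18 K.

2.2 kelvin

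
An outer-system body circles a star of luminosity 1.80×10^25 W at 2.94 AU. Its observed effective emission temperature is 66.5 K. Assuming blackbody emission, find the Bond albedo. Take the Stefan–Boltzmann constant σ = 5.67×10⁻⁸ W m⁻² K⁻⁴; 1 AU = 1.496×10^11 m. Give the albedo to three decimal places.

0.401

Orbital distance: d = 2.94 AU = 4.398×10^11 m.
Flux at the orbit: S = L/(4πd²) = 1.80×10^25/(4π·(4.40×10^11)²) = 7.405 W m⁻².
Rearranging the radiative balance, α = 1 − 4σT⁴/S.
4σT⁴ = 4·5.67×10⁻⁸·(66.5)⁴ = 4.435 W m⁻².
1−α = 4.435/7.405 = 0.5990, so α = 0.4010.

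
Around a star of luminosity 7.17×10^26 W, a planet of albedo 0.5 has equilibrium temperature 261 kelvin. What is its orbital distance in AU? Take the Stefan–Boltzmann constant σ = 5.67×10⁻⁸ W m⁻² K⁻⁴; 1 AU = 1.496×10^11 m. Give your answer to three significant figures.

1.10 AU

Energy balance gives S = 4σT⁴/(1−α) = 2105 W m⁻².
S = L/(4πd²) → d = √(L/4πS) = √(7.17×10^26/(4π·2105)) = 1.646×10^11 m = 1.101 AU.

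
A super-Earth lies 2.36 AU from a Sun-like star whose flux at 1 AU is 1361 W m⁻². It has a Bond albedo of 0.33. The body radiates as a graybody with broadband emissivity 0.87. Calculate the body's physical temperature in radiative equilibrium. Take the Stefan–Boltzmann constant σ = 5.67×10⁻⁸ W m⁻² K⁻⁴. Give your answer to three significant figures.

Irradiance scales as 1/d², so S = 1361 W m⁻² × (1/2.36)² = 244.4 W m⁻².
Averaging over the sphere, the absorbed flux is S(1−α)/4 = 40.93 W m⁻².
Radiative balance εσT⁴ = 40.93 gives T = [40.93/(0.87·σ)]^(1/4) = 169.7 K.

170 K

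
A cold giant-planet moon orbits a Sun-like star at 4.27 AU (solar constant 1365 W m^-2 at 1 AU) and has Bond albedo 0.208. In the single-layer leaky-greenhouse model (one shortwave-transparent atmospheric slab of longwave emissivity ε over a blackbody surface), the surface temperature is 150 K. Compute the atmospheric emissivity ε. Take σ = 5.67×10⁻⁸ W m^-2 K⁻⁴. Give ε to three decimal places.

By the inverse-square law, S = 1365/4.27² = 74.86 W m^-2.
TOA balance gives T_e = 127.2 K.
Since (2−ε)/2 = (T_e/T_s)⁴ = 0.5164, ε = 0.9672.

0.967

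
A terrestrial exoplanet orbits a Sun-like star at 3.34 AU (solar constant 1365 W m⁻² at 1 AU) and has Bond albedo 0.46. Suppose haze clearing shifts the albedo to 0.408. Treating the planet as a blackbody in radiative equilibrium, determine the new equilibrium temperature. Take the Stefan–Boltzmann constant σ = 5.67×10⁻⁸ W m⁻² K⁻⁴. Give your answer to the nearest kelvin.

Flux at the orbit: S = 1365/(3.34)² = 122.4 W m⁻².
New equilibrium: T₂ = [(1−0.408)·122.4/(4σ)]^(1/4) = 133.7 K.

134 kelvin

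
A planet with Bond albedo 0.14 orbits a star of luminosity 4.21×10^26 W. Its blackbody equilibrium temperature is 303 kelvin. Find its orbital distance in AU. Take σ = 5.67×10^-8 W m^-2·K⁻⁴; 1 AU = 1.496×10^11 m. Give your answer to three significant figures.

0.821 AU

The flux needed for this T is 4σT⁴/(1−0.14) = 2223 W m^-2.
From L = 4πd²S, d = √(4.21×10^26/(4π·2223)) = 1.228×10^11 m = 0.8206 AU.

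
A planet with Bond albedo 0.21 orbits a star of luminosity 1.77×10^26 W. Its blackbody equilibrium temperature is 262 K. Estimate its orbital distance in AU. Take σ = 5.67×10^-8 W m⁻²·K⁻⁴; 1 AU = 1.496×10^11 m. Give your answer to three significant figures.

0.682 AU

Required flux: S = 4σT⁴/(1−α) = 1353 W m⁻².
Then d = [L/(4πS)]^(1/2) = 1.020×10^11 m, i.e. 0.6821 AU.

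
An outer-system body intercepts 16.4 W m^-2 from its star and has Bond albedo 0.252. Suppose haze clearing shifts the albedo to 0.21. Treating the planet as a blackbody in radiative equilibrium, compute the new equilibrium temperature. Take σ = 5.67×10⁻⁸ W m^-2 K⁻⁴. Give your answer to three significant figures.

New equilibrium: T₂ = [(1−0.21)·16.40/(4σ)]^(1/4) = 86.94 K.

86.9 kelvin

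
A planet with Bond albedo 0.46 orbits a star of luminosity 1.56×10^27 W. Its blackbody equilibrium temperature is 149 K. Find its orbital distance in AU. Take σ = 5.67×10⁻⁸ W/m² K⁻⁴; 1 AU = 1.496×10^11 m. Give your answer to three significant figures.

The flux needed for this T is 4σT⁴/(1−0.46) = 207.0 W/m².
S = L/(4πd²) → d = √(L/4πS) = √(1.56×10^27/(4π·207.0)) = 7.744×10^11 m = 5.176 AU.

5.18 AU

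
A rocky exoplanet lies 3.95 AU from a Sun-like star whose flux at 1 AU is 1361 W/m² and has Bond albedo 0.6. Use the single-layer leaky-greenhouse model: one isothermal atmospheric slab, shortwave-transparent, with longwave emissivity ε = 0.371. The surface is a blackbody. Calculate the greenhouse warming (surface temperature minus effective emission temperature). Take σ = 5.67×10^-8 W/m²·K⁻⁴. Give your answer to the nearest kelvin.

By the inverse-square law, S = 1361/3.95² = 87.23 W/m².
Effective emission temperature (TOA balance): σT_e⁴ = S(1−α)/4 = 8.723 W/m² → T_e = 111.4 K.
Surface balance with a leaky layer gives σT_s⁴ = σT_e⁴·2/(2−ε), so T_s = T_e·[2/(2−0.371)]^(1/4) = 117.2 K.
Greenhouse warming: T_s − T_e = 5.862 K.

6 K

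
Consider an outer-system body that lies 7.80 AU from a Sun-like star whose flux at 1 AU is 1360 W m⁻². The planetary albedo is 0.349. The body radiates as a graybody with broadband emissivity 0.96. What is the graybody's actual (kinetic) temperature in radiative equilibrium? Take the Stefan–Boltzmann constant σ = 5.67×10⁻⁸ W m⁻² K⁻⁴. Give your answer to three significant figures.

90.4 K

Irradiance scales as 1/d², so S = 1360 W m⁻² × (1/7.80)² = 22.35 W m⁻².
Averaging over the sphere, the absorbed flux is S(1−α)/4 = 3.638 W m⁻².
Radiative balance εσT⁴ = 3.638 gives T = [3.638/(0.96·σ)]^(1/4) = 90.42 K.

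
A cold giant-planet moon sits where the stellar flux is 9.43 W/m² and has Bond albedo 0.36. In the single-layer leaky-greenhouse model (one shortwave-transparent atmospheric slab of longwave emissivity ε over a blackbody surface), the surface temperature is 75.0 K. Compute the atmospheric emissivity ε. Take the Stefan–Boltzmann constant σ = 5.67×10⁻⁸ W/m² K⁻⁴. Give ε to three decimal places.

First, T_e = [9.430·(1−0.36)/(4σ)]^(1/4) = 71.82 K.
Inverting T_s⁴ = 2T_e⁴/(2−ε): (T_e/T_s)⁴ = 0.8410, so ε = 2(1 − 0.8410) = 0.3180.

0.318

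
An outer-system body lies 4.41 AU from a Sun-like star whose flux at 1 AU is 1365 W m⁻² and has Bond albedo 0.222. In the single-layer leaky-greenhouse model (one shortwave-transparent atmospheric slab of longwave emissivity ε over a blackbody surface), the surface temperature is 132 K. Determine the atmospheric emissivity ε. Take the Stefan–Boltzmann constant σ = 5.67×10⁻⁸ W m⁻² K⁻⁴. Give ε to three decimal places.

By the inverse-square law, S = 1365/4.41² = 70.19 W m⁻².
TOA balance gives T_e = 124.6 K.
Inverting T_s⁴ = 2T_e⁴/(2−ε): (T_e/T_s)⁴ = 0.7930, so ε = 2(1 − 0.7930) = 0.4139.

0.414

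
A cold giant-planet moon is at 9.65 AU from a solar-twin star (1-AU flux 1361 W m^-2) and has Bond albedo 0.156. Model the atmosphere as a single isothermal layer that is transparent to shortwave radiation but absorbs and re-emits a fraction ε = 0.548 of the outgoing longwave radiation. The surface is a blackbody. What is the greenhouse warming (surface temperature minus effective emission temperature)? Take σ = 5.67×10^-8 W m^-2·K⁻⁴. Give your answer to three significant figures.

Flux at the orbit: S = 1361/(9.65)² = 14.62 W m^-2.
The planet radiates to space at T_e = [S(1−α)/(4σ)]^(1/4) = 85.88 K.
Surface balance with a leaky layer gives σT_s⁴ = σT_e⁴·2/(2−ε), so T_s = T_e·[2/(2−0.548)]^(1/4) = 93.03 K.
The atmosphere warms the surface by 7.157 K.

7.16 K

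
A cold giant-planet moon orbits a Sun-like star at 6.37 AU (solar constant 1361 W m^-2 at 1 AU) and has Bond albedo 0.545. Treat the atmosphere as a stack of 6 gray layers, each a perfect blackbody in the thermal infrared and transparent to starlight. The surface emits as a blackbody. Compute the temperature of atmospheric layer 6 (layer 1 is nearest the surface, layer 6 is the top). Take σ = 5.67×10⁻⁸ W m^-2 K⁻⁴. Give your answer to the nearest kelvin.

Flux at the orbit: S = 1361/(6.37)² = 33.54 W m^-2.
Top-of-atmosphere balance: σT_e⁴ = S(1−α)/4 = 3.815 W m^-2 → T_e = 90.57 K.
The net upward flux σT_e⁴ is constant between every pair of levels, so T_k⁴ = (N+1−k)T_e⁴.
With k = 6: T_6 = (6+1−6)^¼·90.57 K = 90.57 K.

91 kelvin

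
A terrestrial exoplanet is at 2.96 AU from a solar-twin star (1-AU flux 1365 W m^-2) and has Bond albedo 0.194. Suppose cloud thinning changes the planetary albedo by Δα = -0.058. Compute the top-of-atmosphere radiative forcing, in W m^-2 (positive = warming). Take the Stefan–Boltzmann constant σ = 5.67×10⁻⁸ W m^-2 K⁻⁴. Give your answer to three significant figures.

Irradiance scales as 1/d², so S = 1365 W m^-2 × (1/2.96)² = 155.8 W m^-2.
ΔF = −(S/4)Δα = −(155.8/4)×(-0.058) = 2.259 W m^-2.

2.26 W m^-2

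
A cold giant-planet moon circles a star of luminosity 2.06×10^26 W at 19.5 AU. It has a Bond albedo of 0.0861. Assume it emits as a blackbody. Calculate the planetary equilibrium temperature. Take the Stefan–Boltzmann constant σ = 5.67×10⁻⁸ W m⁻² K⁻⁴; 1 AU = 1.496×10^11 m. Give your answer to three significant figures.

Orbital distance: d = 19.5 AU = 2.917×10^12 m.
Spreading L over a sphere of radius d: S = 2.06×10^26/(4π·2.92×10^12²) = 1.926 W m⁻².
The planet absorbs (1−α)S over its disc πR² and re-emits over 4πR², so the mean absorbed flux is (1−0.0861)·1.926/4 = 0.4401 W m⁻².
In equilibrium σT⁴ equals this, so T = 52.78 K.

52.8 K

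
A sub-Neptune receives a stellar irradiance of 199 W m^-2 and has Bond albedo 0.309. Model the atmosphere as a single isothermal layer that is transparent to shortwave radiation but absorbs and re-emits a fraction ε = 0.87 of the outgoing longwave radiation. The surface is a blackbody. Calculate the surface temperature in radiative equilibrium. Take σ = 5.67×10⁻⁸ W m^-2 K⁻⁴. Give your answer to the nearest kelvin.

181 K

Effective emission temperature (TOA balance): σT_e⁴ = S(1−α)/4 = 34.38 W m^-2 → T_e = 156.9 K.
For a single slab of emissivity ε, T_s⁴ = 2T_e⁴/(2−ε); thus T_s = 156.9·(1.77)^(1/4) = 181.0 K.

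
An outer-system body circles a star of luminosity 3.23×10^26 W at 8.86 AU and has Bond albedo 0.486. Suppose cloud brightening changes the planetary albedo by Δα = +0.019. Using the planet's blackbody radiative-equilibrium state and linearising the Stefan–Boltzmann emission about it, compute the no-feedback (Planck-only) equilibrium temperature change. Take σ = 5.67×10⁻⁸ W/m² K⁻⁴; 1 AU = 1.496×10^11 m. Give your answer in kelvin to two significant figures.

Orbital distance: d = 8.86 AU = 1.325×10^12 m.
Spreading L over a sphere of radius d: S = 3.23×10^26/(4π·1.33×10^12²) = 14.63 W/m².
Unperturbed T_e = [14.63·(1−0.486)/(4σ)]^¼ = 75.88 K.
TOA radiative forcing: ΔF = −S·Δα/4 = −14.63·(+0.019)/4 = -0.06950 W/m².
The Planck feedback parameter is 4σT_e³ = 0.09910 W/m²/K.
ΔT₀ = ΔF/λ_P = -0.06950/0.09910 = -0.701 K.

-0.70 kelvin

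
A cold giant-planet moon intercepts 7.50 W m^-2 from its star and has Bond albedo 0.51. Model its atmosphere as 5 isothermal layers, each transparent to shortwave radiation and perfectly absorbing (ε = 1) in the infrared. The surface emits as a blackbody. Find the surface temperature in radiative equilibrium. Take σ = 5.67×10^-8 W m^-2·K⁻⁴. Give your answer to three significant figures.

The effective emission temperature is T_e = [S(1−α)/(4σ)]^¼ = 63.45 K.
For an N-layer opaque stack, T_s⁴ = (N+1)T_e⁴, hence T_s = (6)^(1/4)×63.45 K = 99.30 K.

99.3 K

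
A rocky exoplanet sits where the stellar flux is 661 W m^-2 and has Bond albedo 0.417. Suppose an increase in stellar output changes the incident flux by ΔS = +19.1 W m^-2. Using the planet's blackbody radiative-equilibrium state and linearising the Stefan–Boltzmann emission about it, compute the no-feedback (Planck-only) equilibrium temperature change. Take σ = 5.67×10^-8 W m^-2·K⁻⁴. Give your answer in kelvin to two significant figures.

1.5 kelvin

Unperturbed T_e = [661.0·(1−0.417)/(4σ)]^¼ = 203.0 K.
Only a fraction (1−α) is absorbed and it's spread over 4πR², so ΔF = (1−α)ΔS/4 = 2.784 W m^-2.
The Planck feedback parameter is 4σT_e³ = 1.898 W m^-2/K.
Hence the no-feedback warming is ΔF/(4σT_e³) = 1.47 K.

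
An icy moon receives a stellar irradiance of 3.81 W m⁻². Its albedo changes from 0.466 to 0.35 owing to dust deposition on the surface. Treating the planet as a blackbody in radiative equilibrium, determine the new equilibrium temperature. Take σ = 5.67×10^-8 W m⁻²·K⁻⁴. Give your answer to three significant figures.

T₂ = [S(1−α₂)/(4σ)]^(1/4) = [3.810·0.65/(4σ)]^(1/4) = 57.48 K.

57.5 K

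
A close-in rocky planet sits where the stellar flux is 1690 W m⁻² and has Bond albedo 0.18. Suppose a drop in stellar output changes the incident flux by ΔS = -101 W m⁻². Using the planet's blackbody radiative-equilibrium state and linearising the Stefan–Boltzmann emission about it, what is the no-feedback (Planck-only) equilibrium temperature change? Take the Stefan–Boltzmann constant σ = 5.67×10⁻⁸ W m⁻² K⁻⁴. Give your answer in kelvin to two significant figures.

The baseline emission temperature is T_e = 279.6 K.
TOA radiative forcing: ΔF = (1−α)ΔS/4 = 0.82·(-101)/4 = -20.71 W m⁻².
Planck response: λ_P = 4σT_e³ = 4·5.67×10⁻⁸·(279.6)³ = 4.957 W m⁻²/K.
ΔT₀ = ΔF/λ_P = -20.71/4.957 = -4.18 K.

-4.2 K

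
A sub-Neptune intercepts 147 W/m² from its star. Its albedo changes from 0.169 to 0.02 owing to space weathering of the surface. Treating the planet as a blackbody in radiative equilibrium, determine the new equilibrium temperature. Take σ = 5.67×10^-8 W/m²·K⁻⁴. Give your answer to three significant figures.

159 K

With the new albedo, S(1−α₂)/4 = 36.02 W/m², so T₂ = 158.8 K.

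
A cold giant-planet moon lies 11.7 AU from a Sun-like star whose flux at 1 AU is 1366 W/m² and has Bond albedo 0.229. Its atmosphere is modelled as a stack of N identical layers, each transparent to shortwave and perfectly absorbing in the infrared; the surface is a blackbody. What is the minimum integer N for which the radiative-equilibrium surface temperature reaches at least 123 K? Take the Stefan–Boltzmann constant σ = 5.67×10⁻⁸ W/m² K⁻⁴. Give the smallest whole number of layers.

6

Irradiance scales as 1/d², so S = 1366 W/m² × (1/11.7)² = 9.979 W/m².
Top-of-atmosphere balance: σT_e⁴ = S(1−α)/4 = 1.923 W/m² → T_e = 76.32 K.
T_s = (N+1)^(1/4)·T_e ≥ 123 K requires N+1 ≥ (T_s/T_e)⁴ = (123/76.32)⁴ = 6.747.
The minimum whole number is N = 6.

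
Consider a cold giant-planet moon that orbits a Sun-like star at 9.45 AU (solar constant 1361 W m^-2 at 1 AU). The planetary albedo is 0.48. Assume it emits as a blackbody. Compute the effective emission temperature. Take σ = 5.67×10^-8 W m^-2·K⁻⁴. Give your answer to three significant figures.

Flux at the orbit: S = 1361/(9.45)² = 15.24 W m^-2.
The planet absorbs (1−α)S over its disc πR² and re-emits over 4πR², so the mean absorbed flux is (1−0.48)·15.24/4 = 1.981 W m^-2.
Balancing against σT⁴: T = (1.981/5.67×10⁻⁸)^(1/4) = 76.88 K.

76.9 K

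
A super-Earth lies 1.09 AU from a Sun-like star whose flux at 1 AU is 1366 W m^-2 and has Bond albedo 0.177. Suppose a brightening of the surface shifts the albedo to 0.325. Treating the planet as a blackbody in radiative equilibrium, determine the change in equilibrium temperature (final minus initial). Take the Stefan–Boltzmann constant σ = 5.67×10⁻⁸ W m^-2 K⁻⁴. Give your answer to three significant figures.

-12.3 kelvin

Irradiance scales as 1/d², so S = 1366 W m^-2 × (1/1.09)² = 1150 W m^-2.
Before: T₁ = [1150·0.823/(4σ)]^(1/4) = 254.1 K.
Final:   T₂ = [S(1−0.325)/(4σ)]^(1/4) = 241.9 K.
ΔT = T₂ − T₁ = -12.29 K.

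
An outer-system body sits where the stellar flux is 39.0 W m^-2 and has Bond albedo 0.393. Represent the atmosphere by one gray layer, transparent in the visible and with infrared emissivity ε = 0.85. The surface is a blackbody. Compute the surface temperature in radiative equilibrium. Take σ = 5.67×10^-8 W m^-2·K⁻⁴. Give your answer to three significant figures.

116 kelvin

Effective emission temperature (TOA balance): σT_e⁴ = S(1−α)/4 = 5.918 W m^-2 → T_e = 101.1 K.
For a single slab of emissivity ε, T_s⁴ = 2T_e⁴/(2−ε); thus T_s = 101.1·(1.739)^(1/4) = 116.1 K.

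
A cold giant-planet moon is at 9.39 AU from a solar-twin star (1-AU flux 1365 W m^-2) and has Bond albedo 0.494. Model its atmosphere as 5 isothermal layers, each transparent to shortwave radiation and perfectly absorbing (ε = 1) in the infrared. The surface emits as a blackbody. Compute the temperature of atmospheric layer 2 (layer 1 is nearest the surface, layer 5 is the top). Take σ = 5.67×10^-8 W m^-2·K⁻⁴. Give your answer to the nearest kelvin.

108 K

Flux at the orbit: S = 1365/(9.39)² = 15.48 W m^-2.
OLR = S(1−α)/4 = 1.958 W m^-2; the top layer radiates at T_e = 76.66 K.
In the N-layer model, layer k (counted from the surface) has T_k = (N+1−k)^(1/4)·T_e.
T_2 = (4)^(1/4)·76.66 = 108.4 K.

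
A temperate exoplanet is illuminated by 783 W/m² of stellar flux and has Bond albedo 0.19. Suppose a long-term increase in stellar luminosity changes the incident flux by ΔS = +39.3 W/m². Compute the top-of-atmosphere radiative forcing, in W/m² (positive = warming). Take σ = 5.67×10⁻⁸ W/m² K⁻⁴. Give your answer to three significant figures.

Only a fraction (1−α) is absorbed and it's spread over 4πR², so ΔF = (1−α)ΔS/4 = 7.958 W/m².

7.96 W/m²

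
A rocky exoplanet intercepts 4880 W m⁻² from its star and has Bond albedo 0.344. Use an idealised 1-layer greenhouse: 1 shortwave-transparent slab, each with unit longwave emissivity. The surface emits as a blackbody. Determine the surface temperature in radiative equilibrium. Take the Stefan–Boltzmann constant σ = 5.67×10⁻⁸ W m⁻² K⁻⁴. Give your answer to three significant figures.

OLR = S(1−α)/4 = 800.3 W m⁻²; the top layer radiates at T_e = 344.7 K.
Layer-by-layer balance gives σT_s⁴ = (N+1)σT_e⁴, so T_s = 2^¼·344.7 = 409.9 K.

410 K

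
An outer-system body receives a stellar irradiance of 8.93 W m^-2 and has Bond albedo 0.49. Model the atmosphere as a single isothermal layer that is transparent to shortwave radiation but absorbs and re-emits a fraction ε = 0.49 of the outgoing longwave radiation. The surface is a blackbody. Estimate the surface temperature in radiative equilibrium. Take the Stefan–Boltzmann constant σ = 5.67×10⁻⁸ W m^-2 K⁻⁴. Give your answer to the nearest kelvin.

The planet radiates to space at T_e = [S(1−α)/(4σ)]^(1/4) = 66.94 K.
For a single slab of emissivity ε, T_s⁴ = 2T_e⁴/(2−ε); thus T_s = 66.94·(1.325)^(1/4) = 71.81 K.

72 K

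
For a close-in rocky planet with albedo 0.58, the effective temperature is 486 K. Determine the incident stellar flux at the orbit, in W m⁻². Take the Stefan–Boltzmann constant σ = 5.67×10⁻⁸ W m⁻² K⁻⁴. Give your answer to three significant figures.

Invert the energy balance for S: S = 4σT⁴/(1−α).
σT⁴ = 5.67×10⁻⁸·(486)⁴ = 3163 W m⁻².
S = 4·3163/0.42 = 30130 W m⁻².

30100 W m⁻²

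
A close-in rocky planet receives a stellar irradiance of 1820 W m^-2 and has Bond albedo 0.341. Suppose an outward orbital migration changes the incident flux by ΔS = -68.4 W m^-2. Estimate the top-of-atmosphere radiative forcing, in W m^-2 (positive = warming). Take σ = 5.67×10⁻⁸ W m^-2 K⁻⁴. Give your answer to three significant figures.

ΔF = Δ[S(1−α)]/4 = (1−0.341)·-68.4/4 = -11.27 W m^-2.

-11.3 W m^-2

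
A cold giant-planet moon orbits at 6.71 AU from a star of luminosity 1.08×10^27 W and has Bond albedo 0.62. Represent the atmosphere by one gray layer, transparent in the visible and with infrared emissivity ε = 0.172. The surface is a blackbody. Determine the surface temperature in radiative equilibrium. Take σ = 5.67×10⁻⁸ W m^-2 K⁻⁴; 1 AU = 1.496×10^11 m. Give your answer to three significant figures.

112 K

d = 6.71 × 1.496×10^11 m = 1.004×10^12 m.
Flux at the orbit: S = L/(4πd²) = 1.08×10^27/(4π·(1.00×10^12)²) = 85.29 W m^-2.
Effective emission temperature (TOA balance): σT_e⁴ = S(1−α)/4 = 8.103 W m^-2 → T_e = 109.3 K.
For a single slab of emissivity ε, T_s⁴ = 2T_e⁴/(2−ε); thus T_s = 109.3·(1.094)^(1/4) = 111.8 K.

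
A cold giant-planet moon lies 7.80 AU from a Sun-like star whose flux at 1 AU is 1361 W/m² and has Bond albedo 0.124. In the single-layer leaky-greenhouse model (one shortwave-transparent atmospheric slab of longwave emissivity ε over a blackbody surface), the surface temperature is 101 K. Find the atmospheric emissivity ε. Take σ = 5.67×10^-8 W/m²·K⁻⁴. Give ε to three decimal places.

0.339

By the inverse-square law, S = 1361/7.80² = 22.37 W/m².
First, T_e = [22.37·(1−0.124)/(4σ)]^(1/4) = 96.41 K.
Since (2−ε)/2 = (T_e/T_s)⁴ = 0.8303, ε = 0.3394.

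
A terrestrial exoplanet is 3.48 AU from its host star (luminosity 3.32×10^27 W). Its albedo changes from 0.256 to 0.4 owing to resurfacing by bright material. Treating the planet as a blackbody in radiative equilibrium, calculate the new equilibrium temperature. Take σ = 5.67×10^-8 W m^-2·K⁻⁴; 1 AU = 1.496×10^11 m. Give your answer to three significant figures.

225 kelvin

Orbital distance: d = 3.48 AU = 5.206×10^11 m.
Spreading L over a sphere of radius d: S = 3.32×10^27/(4π·5.21×10^11²) = 974.8 W m^-2.
T₂ = [S(1−α₂)/(4σ)]^(1/4) = [974.8·0.6/(4σ)]^(1/4) = 225.3 K.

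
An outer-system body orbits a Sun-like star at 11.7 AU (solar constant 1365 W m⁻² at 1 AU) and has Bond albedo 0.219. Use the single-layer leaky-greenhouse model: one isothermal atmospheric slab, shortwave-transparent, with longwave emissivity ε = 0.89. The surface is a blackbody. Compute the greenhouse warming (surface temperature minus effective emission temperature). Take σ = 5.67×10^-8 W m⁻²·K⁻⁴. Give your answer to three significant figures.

By the inverse-square law, S = 1365/11.7² = 9.972 W m⁻².
Effective emission temperature (TOA balance): σT_e⁴ = S(1−α)/4 = 1.947 W m⁻² → T_e = 76.55 K.
The surface balance (absorbed SW + ε·downward IR = σT_s⁴) with T_a⁴ = T_s⁴/2 reduces to T_s = T_e·[2/(2−ε)]^¼ = 88.69 K.
The atmosphere warms the surface by 12.14 K.

12.1 K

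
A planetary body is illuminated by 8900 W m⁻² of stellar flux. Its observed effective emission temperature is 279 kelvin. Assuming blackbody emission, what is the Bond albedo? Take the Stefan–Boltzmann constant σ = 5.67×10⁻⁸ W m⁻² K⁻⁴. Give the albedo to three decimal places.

Energy balance: S(1−α)/4 = σT⁴, so 1−α = 4σT⁴/S.
4σT⁴ = 4·5.67×10⁻⁸·(279)⁴ = 1374 W m⁻².
1−α = 1374/8900 = 0.1544, so α = 0.8456.

0.846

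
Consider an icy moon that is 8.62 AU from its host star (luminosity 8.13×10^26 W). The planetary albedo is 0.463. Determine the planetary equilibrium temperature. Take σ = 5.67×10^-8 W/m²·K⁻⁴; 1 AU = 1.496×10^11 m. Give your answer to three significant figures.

98.0 K

d = 8.62 × 1.496×10^11 m = 1.290×10^12 m.
Flux at the orbit: S = L/(4πd²) = 8.13×10^26/(4π·(1.29×10^12)²) = 38.90 W/m².
The planet absorbs (1−α)S over its disc πR² and re-emits over 4πR², so the mean absorbed flux is (1−0.463)·38.90/4 = 5.223 W/m².
In equilibrium σT⁴ equals this, so T = 97.97 K.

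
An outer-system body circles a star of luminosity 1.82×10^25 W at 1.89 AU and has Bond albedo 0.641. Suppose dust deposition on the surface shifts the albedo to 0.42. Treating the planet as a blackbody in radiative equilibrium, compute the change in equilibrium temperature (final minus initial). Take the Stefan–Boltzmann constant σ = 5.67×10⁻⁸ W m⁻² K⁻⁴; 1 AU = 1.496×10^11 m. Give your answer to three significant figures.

9.32 K

d = 1.89 × 1.496×10^11 m = 2.827×10^11 m.
Spreading L over a sphere of radius d: S = 1.82×10^25/(4π·2.83×10^11²) = 18.12 W m⁻².
Initial: T₁ = [S(1−0.641)/(4σ)]^(1/4) = 73.18 K.
After:  T₂ = [18.12·0.58/(4σ)]^(1/4) = 82.50 K.
ΔT = T₂ − T₁ = 9.324 K.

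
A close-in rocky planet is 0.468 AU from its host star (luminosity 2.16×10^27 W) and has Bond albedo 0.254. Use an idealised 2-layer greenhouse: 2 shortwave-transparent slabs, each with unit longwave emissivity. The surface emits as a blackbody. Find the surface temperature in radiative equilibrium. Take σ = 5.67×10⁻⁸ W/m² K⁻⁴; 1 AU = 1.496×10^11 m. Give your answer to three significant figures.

d = 0.468 × 1.496×10^11 m = 7.001×10^10 m.
Flux at the orbit: S = L/(4πd²) = 2.16×10^27/(4π·(7.00×10^10)²) = 35070 W/m².
The effective emission temperature is T_e = [S(1−α)/(4σ)]^¼ = 582.8 K.
With N = 2 opaque layers, T_s = (N+1)^(1/4)·T_e = 3^(1/4)·582.8 = 767.0 K.

767 K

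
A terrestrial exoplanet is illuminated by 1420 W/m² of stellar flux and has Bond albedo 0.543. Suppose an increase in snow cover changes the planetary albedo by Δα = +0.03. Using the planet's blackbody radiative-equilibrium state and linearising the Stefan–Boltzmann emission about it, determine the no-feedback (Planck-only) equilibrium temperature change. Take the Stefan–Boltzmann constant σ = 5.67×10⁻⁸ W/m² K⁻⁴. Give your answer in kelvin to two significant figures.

-3.8 kelvin

Unperturbed T_e = [1420·(1−0.543)/(4σ)]^¼ = 231.3 K.
ΔF = −(S/4)Δα = −(1420/4)×(+0.03) = -10.65 W/m².
Linearising σT⁴ gives d(σT⁴)/dT = 4σT_e³ = 2.806 W/m² per K.
ΔT₀ = ΔF/λ_P = -10.65/2.806 = -3.80 K.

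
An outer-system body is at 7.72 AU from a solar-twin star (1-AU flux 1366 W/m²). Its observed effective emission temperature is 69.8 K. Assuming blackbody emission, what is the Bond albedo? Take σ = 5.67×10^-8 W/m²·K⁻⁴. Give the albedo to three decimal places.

Flux at the orbit: S = 1366/(7.72)² = 22.92 W/m².
From σT⁴ = S(1−α)/4 we invert for α: 1−α = 4σT⁴/S.
4σT⁴ = 4·5.67×10⁻⁸·(69.8)⁴ = 5.384 W/m².
Hence α = 1 − 5.384/22.92 = 0.7651.

0.765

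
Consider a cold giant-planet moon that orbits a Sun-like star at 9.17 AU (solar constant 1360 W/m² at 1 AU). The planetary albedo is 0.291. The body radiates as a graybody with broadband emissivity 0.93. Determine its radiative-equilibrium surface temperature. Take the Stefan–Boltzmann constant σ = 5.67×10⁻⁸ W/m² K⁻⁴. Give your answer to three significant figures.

Flux at the orbit: S = 1360/(9.17)² = 16.17 W/m².
The planet absorbs (1−α)S over its disc πR² and re-emits over 4πR², so the mean absorbed flux is (1−0.291)·16.17/4 = 2.867 W/m².
Equating to εσT⁴ with ε = 0.93: T = (2.867/0.93σ)^(1/4) = 85.87 K.

85.9 K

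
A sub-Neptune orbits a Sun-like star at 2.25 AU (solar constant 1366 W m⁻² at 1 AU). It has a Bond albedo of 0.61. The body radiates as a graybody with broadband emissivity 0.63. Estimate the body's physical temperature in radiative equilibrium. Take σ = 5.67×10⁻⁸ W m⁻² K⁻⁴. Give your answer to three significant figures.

By the inverse-square law, S = 1366/2.25² = 269.8 W m⁻².
Averaging over the sphere, the absorbed flux is S(1−α)/4 = 26.31 W m⁻².
Radiative balance εσT⁴ = 26.31 gives T = [26.31/(0.63·σ)]^(1/4) = 164.7 K.

165 kelvin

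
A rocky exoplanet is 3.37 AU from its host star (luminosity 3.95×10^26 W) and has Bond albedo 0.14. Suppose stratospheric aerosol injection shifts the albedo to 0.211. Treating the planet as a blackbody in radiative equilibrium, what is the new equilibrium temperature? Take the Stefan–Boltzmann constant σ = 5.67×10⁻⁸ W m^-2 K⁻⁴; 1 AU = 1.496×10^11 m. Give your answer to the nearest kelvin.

d = 3.37 × 1.496×10^11 m = 5.042×10^11 m.
Spreading L over a sphere of radius d: S = 3.95×10^26/(4π·5.04×10^11²) = 123.7 W m^-2.
T₂ = [S(1−α₂)/(4σ)]^(1/4) = [123.7·0.789/(4σ)]^(1/4) = 144.0 K.

144 K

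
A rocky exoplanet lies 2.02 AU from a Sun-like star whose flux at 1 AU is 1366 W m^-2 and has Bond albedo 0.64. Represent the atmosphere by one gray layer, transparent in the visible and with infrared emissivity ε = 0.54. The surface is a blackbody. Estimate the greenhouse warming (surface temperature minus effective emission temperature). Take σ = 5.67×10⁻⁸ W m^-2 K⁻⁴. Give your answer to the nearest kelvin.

By the inverse-square law, S = 1366/2.02² = 334.8 W m^-2.
Effective emission temperature (TOA balance): σT_e⁴ = S(1−α)/4 = 30.13 W m^-2 → T_e = 151.8 K.
Surface balance with a leaky layer gives σT_s⁴ = σT_e⁴·2/(2−ε), so T_s = T_e·[2/(2−0.54)]^(1/4) = 164.3 K.
Greenhouse warming: T_s − T_e = 12.43 K.

12 K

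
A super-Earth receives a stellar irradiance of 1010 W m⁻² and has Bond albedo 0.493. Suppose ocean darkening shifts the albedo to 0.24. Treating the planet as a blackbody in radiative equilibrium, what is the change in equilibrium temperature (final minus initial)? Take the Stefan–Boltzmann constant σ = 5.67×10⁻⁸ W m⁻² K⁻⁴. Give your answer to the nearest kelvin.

Initial: T₁ = [S(1−0.493)/(4σ)]^(1/4) = 218.0 K.
After:  T₂ = [1010·0.76/(4σ)]^(1/4) = 241.2 K.
Change: 241.2 − 218.0 = 23.22 K.

23 K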